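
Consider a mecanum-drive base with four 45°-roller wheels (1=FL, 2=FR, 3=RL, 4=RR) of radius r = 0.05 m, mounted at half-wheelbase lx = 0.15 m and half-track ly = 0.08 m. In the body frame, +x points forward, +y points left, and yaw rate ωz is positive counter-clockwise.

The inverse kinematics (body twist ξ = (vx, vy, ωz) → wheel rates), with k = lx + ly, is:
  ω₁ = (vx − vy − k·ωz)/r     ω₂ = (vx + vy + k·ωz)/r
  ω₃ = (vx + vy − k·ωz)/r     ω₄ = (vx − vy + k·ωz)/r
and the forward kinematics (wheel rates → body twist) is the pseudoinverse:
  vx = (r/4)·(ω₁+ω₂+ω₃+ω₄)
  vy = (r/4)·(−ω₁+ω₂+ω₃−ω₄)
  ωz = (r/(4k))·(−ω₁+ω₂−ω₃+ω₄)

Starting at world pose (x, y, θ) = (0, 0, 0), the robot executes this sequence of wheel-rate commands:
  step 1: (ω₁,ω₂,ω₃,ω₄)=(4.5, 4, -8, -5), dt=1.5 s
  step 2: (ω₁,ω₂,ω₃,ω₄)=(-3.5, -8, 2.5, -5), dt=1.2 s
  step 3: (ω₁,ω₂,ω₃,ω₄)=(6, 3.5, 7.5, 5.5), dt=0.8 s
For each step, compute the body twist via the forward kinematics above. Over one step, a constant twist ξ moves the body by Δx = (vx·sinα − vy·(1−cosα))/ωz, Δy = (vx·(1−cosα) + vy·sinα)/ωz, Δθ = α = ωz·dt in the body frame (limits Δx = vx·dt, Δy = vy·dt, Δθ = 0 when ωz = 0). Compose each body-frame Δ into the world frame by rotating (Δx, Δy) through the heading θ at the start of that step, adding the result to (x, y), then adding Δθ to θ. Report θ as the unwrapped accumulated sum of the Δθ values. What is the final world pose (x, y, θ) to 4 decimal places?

(-0.0980, -0.1371, -0.7745)

step 1: ξ=(vx,vy,ωz)=(-0.0563, -0.0438, 0.1359), dt=1.5 → body Δ=(-0.0771, -0.0737, 0.2038) → world pose (-0.0771, -0.0737, 0.2038)
step 2: ξ=(vx,vy,ωz)=(-0.1750, 0.0375, -0.6522), dt=1.2 → body Δ=(-0.1725, 0.1186, -0.7826) → world pose (-0.2700, 0.0075, -0.5788)
step 3: ξ=(vx,vy,ωz)=(0.2812, -0.0063, -0.2446), dt=0.8 → body Δ=(0.2231, -0.0269, -0.1957) → world pose (-0.0980, -0.1371, -0.7745)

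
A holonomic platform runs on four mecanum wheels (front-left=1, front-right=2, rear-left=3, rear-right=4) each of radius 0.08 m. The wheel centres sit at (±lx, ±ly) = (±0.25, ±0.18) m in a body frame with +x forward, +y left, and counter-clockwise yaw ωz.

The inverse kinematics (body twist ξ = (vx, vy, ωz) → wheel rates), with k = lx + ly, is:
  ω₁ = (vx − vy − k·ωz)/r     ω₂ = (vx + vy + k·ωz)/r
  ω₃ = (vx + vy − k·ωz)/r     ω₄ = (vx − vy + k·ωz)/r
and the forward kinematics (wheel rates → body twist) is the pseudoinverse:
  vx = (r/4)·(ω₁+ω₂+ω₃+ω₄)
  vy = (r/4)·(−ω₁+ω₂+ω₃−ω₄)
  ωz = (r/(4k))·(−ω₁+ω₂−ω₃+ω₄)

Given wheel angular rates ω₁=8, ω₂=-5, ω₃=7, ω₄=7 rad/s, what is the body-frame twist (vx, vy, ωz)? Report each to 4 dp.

(0.3400, -0.2600, -0.6047)

k = lx + ly = 0.25 + 0.18 = 0.4300
ω₁+ω₂+ω₃+ω₄ = 17.0000  →  vx = (0.08/4)·17.0000 = 0.3400
−ω₁+ω₂+ω₃−ω₄ = -13.0000  →  vy = (0.08/4)·-13.0000 = -0.2600
−ω₁+ω₂−ω₃+ω₄ = -13.0000  →  ωz = (0.08/1.7200)·-13.0000 = -0.6047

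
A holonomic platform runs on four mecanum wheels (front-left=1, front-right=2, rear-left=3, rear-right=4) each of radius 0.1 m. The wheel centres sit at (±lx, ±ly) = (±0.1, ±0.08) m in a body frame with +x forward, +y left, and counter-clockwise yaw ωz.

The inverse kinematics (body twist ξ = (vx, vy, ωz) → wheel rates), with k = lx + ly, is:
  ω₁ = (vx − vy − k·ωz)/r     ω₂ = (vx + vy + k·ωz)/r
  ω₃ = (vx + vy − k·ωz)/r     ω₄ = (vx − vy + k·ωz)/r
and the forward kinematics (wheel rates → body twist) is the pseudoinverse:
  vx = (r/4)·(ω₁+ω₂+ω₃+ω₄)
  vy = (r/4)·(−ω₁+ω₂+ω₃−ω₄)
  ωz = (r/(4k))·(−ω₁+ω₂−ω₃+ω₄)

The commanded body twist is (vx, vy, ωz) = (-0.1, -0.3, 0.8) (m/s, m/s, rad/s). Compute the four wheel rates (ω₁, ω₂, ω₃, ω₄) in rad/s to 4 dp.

(0.5600, -2.5600, -5.4400, 3.4400)

k = lx + ly = 0.1 + 0.08 = 0.1800;  k·ωz = 0.1800·0.8 = 0.1440
ω₁ (FL) = (vx − vy − k·ωz)/r = 0.0560/0.1 = 0.5600
ω₂ (FR) = (vx + vy + k·ωz)/r = -0.2560/0.1 = -2.5600
ω₃ (RL) = (vx + vy − k·ωz)/r = -0.5440/0.1 = -5.4400
ω₄ (RR) = (vx − vy + k·ωz)/r = 0.3440/0.1 = 3.4400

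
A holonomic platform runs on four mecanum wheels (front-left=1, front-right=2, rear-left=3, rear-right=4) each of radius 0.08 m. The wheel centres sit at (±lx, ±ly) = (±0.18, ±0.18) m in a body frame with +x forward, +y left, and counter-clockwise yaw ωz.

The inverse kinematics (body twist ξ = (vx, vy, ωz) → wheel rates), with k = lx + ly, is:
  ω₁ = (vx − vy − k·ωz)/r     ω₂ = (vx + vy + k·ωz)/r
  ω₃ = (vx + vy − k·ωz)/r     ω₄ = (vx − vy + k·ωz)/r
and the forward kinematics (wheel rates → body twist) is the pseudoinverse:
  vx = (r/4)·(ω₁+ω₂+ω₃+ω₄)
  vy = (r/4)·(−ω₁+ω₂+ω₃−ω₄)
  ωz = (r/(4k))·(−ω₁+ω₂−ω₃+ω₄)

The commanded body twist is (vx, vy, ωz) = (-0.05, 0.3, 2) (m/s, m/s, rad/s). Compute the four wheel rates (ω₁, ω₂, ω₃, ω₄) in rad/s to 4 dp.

k = lx + ly = 0.18 + 0.18 = 0.3600;  k·ωz = 0.3600·2 = 0.7200
ω₁ (FL) = (vx − vy − k·ωz)/r = -1.0700/0.08 = -13.3750
ω₂ (FR) = (vx + vy + k·ωz)/r = 0.9700/0.08 = 12.1250
ω₃ (RL) = (vx + vy − k·ωz)/r = -0.4700/0.08 = -5.8750
ω₄ (RR) = (vx − vy + k·ωz)/r = 0.3700/0.08 = 4.6250

(-13.3750, 12.1250, -5.8750, 4.6250)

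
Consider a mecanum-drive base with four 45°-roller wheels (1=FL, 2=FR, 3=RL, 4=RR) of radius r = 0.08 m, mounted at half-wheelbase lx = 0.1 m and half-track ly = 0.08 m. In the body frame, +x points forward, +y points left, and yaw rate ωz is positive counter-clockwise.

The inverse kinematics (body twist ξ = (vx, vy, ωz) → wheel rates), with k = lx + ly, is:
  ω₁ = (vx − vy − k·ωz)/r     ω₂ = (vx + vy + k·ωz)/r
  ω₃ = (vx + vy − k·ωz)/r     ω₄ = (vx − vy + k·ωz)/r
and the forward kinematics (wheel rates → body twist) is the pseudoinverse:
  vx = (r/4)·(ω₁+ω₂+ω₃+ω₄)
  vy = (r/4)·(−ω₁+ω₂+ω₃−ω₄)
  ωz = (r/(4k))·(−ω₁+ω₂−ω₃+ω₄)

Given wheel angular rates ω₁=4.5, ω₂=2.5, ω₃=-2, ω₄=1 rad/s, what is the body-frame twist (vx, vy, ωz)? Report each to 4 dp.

(0.1200, -0.1000, 0.1111)

k = lx + ly = 0.1 + 0.08 = 0.1800
ω₁+ω₂+ω₃+ω₄ = 6.0000  →  vx = (0.08/4)·6.0000 = 0.1200
−ω₁+ω₂+ω₃−ω₄ = -5.0000  →  vy = (0.08/4)·-5.0000 = -0.1000
−ω₁+ω₂−ω₃+ω₄ = 1.0000  →  ωz = (0.08/0.7200)·1.0000 = 0.1111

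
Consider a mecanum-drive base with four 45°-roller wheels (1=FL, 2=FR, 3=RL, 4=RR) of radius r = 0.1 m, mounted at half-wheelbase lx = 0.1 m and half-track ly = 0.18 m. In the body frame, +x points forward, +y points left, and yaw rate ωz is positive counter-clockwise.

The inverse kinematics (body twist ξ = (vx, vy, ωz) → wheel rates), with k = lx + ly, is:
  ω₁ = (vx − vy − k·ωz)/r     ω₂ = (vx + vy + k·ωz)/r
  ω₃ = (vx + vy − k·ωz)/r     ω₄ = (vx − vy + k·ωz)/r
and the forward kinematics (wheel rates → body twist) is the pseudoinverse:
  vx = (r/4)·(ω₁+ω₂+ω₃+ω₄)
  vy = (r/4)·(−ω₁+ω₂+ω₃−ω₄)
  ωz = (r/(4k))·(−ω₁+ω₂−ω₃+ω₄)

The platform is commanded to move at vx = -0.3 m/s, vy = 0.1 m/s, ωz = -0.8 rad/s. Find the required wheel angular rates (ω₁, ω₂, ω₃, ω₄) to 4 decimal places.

(-1.7600, -4.2400, 0.2400, -6.2400)

k = lx + ly = 0.1 + 0.18 = 0.2800;  k·ωz = 0.2800·-0.8 = -0.2240
ω₁ (FL) = (vx − vy − k·ωz)/r = -0.1760/0.1 = -1.7600
ω₂ (FR) = (vx + vy + k·ωz)/r = -0.4240/0.1 = -4.2400
ω₃ (RL) = (vx + vy − k·ωz)/r = 0.0240/0.1 = 0.2400
ω₄ (RR) = (vx − vy + k·ωz)/r = -0.6240/0.1 = -6.2400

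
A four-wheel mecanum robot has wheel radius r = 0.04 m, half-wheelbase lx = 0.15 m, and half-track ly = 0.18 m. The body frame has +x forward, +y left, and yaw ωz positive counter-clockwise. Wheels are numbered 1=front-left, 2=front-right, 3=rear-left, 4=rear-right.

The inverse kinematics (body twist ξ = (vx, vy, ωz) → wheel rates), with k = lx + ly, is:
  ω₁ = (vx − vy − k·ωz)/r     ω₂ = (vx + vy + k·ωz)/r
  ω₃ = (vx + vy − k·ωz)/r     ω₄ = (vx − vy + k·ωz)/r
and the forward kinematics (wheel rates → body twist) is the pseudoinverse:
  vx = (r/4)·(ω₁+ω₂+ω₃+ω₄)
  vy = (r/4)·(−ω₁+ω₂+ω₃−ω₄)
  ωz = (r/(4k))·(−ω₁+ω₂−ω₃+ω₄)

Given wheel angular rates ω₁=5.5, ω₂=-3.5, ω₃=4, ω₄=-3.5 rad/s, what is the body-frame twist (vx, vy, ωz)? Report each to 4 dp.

k = lx + ly = 0.15 + 0.18 = 0.3300
ω₁+ω₂+ω₃+ω₄ = 2.5000  →  vx = (0.04/4)·2.5000 = 0.0250
−ω₁+ω₂+ω₃−ω₄ = -1.5000  →  vy = (0.04/4)·-1.5000 = -0.0150
−ω₁+ω₂−ω₃+ω₄ = -16.5000  →  ωz = (0.04/1.3200)·-16.5000 = -0.5000

(0.0250, -0.0150, -0.5000)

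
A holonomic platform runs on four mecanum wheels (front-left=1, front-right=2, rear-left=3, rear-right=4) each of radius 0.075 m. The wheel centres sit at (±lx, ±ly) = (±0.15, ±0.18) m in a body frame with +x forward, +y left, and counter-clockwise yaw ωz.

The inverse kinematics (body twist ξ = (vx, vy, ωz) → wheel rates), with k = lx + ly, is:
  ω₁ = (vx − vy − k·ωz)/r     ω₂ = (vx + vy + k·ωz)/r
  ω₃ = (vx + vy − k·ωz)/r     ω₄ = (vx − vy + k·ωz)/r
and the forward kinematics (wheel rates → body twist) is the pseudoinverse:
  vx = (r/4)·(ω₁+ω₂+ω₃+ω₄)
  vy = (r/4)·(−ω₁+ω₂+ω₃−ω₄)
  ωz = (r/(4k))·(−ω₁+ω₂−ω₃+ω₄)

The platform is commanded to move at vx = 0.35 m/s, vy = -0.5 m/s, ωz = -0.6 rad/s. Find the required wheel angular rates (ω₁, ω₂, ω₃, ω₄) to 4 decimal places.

(13.9733, -4.6400, 0.6400, 8.6933)

k = lx + ly = 0.15 + 0.18 = 0.3300;  k·ωz = 0.3300·-0.6 = -0.1980
ω₁ (FL) = (vx − vy − k·ωz)/r = 1.0480/0.075 = 13.9733
ω₂ (FR) = (vx + vy + k·ωz)/r = -0.3480/0.075 = -4.6400
ω₃ (RL) = (vx + vy − k·ωz)/r = 0.0480/0.075 = 0.6400
ω₄ (RR) = (vx − vy + k·ωz)/r = 0.6520/0.075 = 8.6933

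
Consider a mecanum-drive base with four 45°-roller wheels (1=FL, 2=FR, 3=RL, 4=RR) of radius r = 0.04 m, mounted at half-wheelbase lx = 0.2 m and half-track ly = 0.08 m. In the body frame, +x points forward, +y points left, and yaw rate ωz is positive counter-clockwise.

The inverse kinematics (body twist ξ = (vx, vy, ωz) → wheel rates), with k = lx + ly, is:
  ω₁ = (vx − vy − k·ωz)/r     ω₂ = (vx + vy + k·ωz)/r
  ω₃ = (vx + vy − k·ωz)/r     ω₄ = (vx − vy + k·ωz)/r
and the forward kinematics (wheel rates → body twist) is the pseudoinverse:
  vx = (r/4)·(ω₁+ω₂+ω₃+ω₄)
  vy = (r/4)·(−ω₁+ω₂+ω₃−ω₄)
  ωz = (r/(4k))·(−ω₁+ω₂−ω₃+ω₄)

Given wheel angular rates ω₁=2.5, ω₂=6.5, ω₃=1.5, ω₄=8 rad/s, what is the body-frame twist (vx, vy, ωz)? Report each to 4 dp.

k = lx + ly = 0.2 + 0.08 = 0.2800
ω₁+ω₂+ω₃+ω₄ = 18.5000  →  vx = (0.04/4)·18.5000 = 0.1850
−ω₁+ω₂+ω₃−ω₄ = -2.5000  →  vy = (0.04/4)·-2.5000 = -0.0250
−ω₁+ω₂−ω₃+ω₄ = 10.5000  →  ωz = (0.04/1.1200)·10.5000 = 0.3750

(0.1850, -0.0250, 0.3750)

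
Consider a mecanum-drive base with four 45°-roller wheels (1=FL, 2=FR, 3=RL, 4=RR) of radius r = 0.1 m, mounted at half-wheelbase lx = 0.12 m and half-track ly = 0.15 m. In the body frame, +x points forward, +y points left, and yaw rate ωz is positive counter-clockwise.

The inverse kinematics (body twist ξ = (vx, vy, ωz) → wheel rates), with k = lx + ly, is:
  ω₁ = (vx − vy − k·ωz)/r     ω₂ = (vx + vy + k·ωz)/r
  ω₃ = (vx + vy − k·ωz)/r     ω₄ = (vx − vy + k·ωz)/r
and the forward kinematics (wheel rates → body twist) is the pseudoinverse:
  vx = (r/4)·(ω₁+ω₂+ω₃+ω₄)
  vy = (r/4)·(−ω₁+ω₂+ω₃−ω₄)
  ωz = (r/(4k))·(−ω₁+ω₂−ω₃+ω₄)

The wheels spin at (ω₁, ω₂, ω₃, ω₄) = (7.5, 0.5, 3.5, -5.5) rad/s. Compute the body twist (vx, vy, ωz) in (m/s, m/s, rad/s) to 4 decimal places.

(0.1500, 0.0500, -1.4815)

k = lx + ly = 0.12 + 0.15 = 0.2700
ω₁+ω₂+ω₃+ω₄ = 6.0000  →  vx = (0.1/4)·6.0000 = 0.1500
−ω₁+ω₂+ω₃−ω₄ = 2.0000  →  vy = (0.1/4)·2.0000 = 0.0500
−ω₁+ω₂−ω₃+ω₄ = -16.0000  →  ωz = (0.1/1.0800)·-16.0000 = -1.4815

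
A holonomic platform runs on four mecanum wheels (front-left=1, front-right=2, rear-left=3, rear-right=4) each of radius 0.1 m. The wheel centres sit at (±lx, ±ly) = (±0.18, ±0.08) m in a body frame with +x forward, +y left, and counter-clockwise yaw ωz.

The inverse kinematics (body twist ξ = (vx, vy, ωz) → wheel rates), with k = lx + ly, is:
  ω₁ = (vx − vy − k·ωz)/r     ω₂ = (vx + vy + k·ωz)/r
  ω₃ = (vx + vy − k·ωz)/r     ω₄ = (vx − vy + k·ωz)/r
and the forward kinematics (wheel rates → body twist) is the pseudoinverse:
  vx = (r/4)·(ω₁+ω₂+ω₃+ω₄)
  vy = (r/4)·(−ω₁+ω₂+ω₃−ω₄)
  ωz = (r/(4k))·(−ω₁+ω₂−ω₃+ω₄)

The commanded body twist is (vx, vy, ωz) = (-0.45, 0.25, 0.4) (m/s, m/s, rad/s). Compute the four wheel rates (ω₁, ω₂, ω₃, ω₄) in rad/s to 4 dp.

k = lx + ly = 0.18 + 0.08 = 0.2600;  k·ωz = 0.2600·0.4 = 0.1040
ω₁ (FL) = (vx − vy − k·ωz)/r = -0.8040/0.1 = -8.0400
ω₂ (FR) = (vx + vy + k·ωz)/r = -0.0960/0.1 = -0.9600
ω₃ (RL) = (vx + vy − k·ωz)/r = -0.3040/0.1 = -3.0400
ω₄ (RR) = (vx − vy + k·ωz)/r = -0.5960/0.1 = -5.9600

(-8.0400, -0.9600, -3.0400, -5.9600)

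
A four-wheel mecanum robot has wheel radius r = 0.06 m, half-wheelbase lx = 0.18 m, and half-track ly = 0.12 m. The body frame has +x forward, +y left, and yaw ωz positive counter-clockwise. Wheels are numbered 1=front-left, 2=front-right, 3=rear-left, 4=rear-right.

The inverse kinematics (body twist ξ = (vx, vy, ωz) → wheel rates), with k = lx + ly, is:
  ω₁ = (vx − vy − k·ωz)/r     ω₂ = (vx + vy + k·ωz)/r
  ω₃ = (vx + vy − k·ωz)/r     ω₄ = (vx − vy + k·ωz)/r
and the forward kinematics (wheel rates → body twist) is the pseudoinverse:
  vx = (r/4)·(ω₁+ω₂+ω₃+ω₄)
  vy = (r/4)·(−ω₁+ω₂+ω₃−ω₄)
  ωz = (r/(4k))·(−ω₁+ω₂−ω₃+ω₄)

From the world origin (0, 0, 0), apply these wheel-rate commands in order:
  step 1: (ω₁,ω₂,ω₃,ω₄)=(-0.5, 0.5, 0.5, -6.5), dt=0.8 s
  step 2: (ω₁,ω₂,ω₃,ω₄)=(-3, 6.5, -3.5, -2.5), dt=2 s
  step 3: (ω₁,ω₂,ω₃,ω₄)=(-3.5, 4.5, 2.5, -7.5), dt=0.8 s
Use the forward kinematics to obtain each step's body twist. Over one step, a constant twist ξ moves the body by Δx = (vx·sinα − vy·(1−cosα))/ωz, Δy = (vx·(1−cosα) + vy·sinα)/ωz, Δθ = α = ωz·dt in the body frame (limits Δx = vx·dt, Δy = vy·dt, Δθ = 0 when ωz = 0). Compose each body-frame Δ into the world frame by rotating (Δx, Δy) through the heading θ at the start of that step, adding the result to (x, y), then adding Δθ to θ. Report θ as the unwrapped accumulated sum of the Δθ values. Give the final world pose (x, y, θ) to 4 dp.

step 1: ξ=(vx,vy,ωz)=(-0.0900, 0.1200, -0.3000), dt=0.8 → body Δ=(-0.0598, 0.1037, -0.2400) → world pose (-0.0598, 0.1037, -0.2400)
step 2: ξ=(vx,vy,ωz)=(-0.0375, 0.1275, 0.5250), dt=2.0 → body Δ=(-0.1840, 0.1748, 1.0500) → world pose (-0.1970, 0.3172, 0.8100)
step 3: ξ=(vx,vy,ωz)=(-0.0600, 0.2700, -0.1000), dt=0.8 → body Δ=(-0.0393, 0.2177, -0.0800) → world pose (-0.3818, 0.4388, 0.7300)

(-0.3818, 0.4388, 0.7300)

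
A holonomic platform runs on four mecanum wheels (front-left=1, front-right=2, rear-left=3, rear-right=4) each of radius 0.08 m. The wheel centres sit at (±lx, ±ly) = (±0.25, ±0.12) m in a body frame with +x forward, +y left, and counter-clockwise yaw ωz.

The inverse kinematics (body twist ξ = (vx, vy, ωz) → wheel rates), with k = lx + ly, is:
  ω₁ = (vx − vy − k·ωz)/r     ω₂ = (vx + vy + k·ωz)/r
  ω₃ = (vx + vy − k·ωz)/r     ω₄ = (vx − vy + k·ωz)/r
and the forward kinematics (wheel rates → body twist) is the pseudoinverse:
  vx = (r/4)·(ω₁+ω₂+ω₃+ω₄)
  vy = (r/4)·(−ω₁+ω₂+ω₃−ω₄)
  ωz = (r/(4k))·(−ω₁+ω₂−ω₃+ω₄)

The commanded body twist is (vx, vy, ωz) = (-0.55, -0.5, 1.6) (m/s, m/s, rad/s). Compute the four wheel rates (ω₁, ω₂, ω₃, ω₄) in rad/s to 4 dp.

k = lx + ly = 0.25 + 0.12 = 0.3700;  k·ωz = 0.3700·1.6 = 0.5920
ω₁ (FL) = (vx − vy − k·ωz)/r = -0.6420/0.08 = -8.0250
ω₂ (FR) = (vx + vy + k·ωz)/r = -0.4580/0.08 = -5.7250
ω₃ (RL) = (vx + vy − k·ωz)/r = -1.6420/0.08 = -20.5250
ω₄ (RR) = (vx − vy + k·ωz)/r = 0.5420/0.08 = 6.7750

(-8.0250, -5.7250, -20.5250, 6.7750)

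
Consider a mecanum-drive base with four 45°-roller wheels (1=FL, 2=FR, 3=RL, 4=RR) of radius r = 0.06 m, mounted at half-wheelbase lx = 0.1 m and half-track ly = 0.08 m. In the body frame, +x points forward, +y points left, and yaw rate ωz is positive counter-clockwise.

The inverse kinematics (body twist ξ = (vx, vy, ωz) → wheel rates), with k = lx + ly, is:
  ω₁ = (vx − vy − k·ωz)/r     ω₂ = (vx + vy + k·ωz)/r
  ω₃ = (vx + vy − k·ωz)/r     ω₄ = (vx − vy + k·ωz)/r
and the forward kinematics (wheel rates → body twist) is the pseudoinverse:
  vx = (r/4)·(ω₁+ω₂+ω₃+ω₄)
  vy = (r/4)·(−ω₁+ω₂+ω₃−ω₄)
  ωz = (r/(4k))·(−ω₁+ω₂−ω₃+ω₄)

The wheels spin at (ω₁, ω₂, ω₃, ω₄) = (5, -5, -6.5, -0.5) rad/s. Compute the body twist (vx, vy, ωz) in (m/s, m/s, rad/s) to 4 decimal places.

k = lx + ly = 0.1 + 0.08 = 0.1800
ω₁+ω₂+ω₃+ω₄ = -7.0000  →  vx = (0.06/4)·-7.0000 = -0.1050
−ω₁+ω₂+ω₃−ω₄ = -16.0000  →  vy = (0.06/4)·-16.0000 = -0.2400
−ω₁+ω₂−ω₃+ω₄ = -4.0000  →  ωz = (0.06/0.7200)·-4.0000 = -0.3333

(-0.1050, -0.2400, -0.3333)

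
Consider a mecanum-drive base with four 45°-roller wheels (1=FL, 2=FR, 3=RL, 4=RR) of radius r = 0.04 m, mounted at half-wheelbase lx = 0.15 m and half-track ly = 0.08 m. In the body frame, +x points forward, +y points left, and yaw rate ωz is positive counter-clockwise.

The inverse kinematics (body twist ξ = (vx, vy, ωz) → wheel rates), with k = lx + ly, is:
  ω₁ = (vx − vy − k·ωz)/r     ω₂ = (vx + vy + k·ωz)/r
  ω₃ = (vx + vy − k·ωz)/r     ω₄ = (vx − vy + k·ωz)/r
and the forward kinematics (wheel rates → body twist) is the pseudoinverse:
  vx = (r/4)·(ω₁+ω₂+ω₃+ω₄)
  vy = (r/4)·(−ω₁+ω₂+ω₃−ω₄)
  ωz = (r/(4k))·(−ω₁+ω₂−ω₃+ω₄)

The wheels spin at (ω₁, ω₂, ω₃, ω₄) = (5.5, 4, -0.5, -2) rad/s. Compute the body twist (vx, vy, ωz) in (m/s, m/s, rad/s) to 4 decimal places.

k = lx + ly = 0.15 + 0.08 = 0.2300
ω₁+ω₂+ω₃+ω₄ = 7.0000  →  vx = (0.04/4)·7.0000 = 0.0700
−ω₁+ω₂+ω₃−ω₄ = 0.0000  →  vy = (0.04/4)·0.0000 = 0.0000
−ω₁+ω₂−ω₃+ω₄ = -3.0000  →  ωz = (0.04/0.9200)·-3.0000 = -0.1304

(0.0700, 0.0000, -0.1304)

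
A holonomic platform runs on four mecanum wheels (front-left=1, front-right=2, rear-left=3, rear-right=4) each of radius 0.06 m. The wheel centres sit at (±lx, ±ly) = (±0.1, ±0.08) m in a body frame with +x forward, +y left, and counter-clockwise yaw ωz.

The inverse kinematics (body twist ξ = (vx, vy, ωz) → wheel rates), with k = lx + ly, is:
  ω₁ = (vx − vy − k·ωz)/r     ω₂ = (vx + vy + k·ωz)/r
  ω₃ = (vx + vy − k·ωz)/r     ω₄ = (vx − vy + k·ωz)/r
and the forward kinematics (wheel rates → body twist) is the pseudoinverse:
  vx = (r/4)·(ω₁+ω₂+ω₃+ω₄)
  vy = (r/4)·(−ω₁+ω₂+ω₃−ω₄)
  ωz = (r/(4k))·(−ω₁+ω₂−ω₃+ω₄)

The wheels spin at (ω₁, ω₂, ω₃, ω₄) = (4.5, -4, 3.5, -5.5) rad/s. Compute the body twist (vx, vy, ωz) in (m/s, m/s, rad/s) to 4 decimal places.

k = lx + ly = 0.1 + 0.08 = 0.1800
ω₁+ω₂+ω₃+ω₄ = -1.5000  →  vx = (0.06/4)·-1.5000 = -0.0225
−ω₁+ω₂+ω₃−ω₄ = 0.5000  →  vy = (0.06/4)·0.5000 = 0.0075
−ω₁+ω₂−ω₃+ω₄ = -17.5000  →  ωz = (0.06/0.7200)·-17.5000 = -1.4583

(-0.0225, 0.0075, -1.4583)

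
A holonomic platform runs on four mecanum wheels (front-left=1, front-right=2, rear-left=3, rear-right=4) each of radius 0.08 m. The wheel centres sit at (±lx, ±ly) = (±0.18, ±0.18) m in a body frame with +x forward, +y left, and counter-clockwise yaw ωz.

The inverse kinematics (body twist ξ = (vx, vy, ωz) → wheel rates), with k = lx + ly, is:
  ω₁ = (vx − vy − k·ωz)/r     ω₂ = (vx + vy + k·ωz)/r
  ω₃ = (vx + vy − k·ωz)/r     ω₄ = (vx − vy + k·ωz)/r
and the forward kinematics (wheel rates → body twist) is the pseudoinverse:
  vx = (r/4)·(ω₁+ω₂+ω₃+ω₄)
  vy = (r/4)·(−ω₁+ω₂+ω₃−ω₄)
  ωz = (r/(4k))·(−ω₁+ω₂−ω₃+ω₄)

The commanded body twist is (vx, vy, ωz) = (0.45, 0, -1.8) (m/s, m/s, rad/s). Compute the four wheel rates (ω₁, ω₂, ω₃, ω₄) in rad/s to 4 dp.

(13.7250, -2.4750, 13.7250, -2.4750)

k = lx + ly = 0.18 + 0.18 = 0.3600;  k·ωz = 0.3600·-1.8 = -0.6480
ω₁ (FL) = (vx − vy − k·ωz)/r = 1.0980/0.08 = 13.7250
ω₂ (FR) = (vx + vy + k·ωz)/r = -0.1980/0.08 = -2.4750
ω₃ (RL) = (vx + vy − k·ωz)/r = 1.0980/0.08 = 13.7250
ω₄ (RR) = (vx − vy + k·ωz)/r = -0.1980/0.08 = -2.4750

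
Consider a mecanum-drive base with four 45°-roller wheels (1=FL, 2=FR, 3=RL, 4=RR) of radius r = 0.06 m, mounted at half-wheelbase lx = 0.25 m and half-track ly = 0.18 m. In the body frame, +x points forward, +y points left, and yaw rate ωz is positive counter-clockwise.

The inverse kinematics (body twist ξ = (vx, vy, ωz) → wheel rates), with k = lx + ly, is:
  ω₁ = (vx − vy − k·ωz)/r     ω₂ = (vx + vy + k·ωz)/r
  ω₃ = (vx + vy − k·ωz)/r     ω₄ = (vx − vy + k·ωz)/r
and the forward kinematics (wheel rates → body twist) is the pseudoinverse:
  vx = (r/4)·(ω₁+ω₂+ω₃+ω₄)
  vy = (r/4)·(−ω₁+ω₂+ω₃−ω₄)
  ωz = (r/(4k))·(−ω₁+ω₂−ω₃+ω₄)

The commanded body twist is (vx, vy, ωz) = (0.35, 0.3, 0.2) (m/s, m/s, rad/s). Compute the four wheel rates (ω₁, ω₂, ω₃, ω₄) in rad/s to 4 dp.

k = lx + ly = 0.25 + 0.18 = 0.4300;  k·ωz = 0.4300·0.2 = 0.0860
ω₁ (FL) = (vx − vy − k·ωz)/r = -0.0360/0.06 = -0.6000
ω₂ (FR) = (vx + vy + k·ωz)/r = 0.7360/0.06 = 12.2667
ω₃ (RL) = (vx + vy − k·ωz)/r = 0.5640/0.06 = 9.4000
ω₄ (RR) = (vx − vy + k·ωz)/r = 0.1360/0.06 = 2.2667

(-0.6000, 12.2667, 9.4000, 2.2667)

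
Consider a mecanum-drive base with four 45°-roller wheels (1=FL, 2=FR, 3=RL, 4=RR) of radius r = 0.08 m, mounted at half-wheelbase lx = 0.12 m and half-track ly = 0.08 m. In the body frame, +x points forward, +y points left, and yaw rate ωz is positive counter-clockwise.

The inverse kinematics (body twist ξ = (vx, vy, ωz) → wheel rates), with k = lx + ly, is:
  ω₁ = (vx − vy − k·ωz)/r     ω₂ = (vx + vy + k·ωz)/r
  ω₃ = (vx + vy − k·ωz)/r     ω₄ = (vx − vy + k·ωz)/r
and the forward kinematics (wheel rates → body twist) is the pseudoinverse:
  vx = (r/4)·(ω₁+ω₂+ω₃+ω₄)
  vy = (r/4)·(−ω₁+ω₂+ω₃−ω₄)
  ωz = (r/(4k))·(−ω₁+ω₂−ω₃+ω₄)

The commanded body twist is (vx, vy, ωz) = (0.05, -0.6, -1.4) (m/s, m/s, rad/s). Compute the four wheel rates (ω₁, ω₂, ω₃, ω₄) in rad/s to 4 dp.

k = lx + ly = 0.12 + 0.08 = 0.2000;  k·ωz = 0.2000·-1.4 = -0.2800
ω₁ (FL) = (vx − vy − k·ωz)/r = 0.9300/0.08 = 11.6250
ω₂ (FR) = (vx + vy + k·ωz)/r = -0.8300/0.08 = -10.3750
ω₃ (RL) = (vx + vy − k·ωz)/r = -0.2700/0.08 = -3.3750
ω₄ (RR) = (vx − vy + k·ωz)/r = 0.3700/0.08 = 4.6250

(11.6250, -10.3750, -3.3750, 4.6250)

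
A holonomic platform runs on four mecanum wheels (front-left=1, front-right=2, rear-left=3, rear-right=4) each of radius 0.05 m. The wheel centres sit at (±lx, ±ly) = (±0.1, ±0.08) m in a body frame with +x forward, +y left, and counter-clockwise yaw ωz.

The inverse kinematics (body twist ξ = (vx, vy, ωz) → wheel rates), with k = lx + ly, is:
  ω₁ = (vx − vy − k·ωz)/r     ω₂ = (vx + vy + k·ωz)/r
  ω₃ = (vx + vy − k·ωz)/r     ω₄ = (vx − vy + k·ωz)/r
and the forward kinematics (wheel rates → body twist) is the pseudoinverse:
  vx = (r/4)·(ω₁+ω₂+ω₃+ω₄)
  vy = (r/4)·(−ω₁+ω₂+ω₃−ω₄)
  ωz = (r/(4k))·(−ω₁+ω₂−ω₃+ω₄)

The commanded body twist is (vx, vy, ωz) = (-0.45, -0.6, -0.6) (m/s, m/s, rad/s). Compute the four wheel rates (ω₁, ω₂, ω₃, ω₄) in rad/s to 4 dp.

k = lx + ly = 0.1 + 0.08 = 0.1800;  k·ωz = 0.1800·-0.6 = -0.1080
ω₁ (FL) = (vx − vy − k·ωz)/r = 0.2580/0.05 = 5.1600
ω₂ (FR) = (vx + vy + k·ωz)/r = -1.1580/0.05 = -23.1600
ω₃ (RL) = (vx + vy − k·ωz)/r = -0.9420/0.05 = -18.8400
ω₄ (RR) = (vx − vy + k·ωz)/r = 0.0420/0.05 = 0.8400

(5.1600, -23.1600, -18.8400, 0.8400)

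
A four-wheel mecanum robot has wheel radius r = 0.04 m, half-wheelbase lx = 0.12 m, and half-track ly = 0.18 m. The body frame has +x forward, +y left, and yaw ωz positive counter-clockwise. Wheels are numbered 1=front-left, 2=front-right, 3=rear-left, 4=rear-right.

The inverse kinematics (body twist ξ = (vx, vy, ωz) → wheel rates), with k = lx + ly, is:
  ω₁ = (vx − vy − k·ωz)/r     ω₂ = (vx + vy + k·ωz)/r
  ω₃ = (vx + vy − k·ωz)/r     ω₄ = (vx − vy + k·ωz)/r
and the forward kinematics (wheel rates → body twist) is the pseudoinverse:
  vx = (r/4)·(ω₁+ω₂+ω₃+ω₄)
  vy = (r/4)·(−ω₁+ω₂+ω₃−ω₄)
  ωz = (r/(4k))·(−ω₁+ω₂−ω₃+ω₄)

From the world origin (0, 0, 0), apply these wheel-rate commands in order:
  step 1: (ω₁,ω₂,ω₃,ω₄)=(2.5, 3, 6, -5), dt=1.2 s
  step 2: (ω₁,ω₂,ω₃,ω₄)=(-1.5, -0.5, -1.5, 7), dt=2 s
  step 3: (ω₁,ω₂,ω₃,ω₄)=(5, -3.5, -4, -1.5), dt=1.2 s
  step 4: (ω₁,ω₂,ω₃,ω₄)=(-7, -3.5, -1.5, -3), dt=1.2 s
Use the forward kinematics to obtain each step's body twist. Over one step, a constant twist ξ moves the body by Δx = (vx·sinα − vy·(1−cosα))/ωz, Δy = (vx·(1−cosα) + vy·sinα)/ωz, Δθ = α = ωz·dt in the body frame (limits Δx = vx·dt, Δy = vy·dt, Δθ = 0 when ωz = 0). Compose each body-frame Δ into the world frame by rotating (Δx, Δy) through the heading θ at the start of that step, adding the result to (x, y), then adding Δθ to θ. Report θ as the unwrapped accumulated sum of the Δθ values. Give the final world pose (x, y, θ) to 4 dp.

(-0.0586, -0.1140, 0.0533)

step 1: ξ=(vx,vy,ωz)=(0.0650, 0.1150, -0.3500), dt=1.2 → body Δ=(0.1043, 0.1178, -0.4200) → world pose (0.1043, 0.1178, -0.4200)
step 2: ξ=(vx,vy,ωz)=(0.0350, -0.0750, 0.3167), dt=2.0 → body Δ=(0.1113, -0.1187, 0.6333) → world pose (0.1575, -0.0360, 0.2133)
step 3: ξ=(vx,vy,ωz)=(-0.0400, -0.1100, -0.2000), dt=1.2 → body Δ=(-0.0633, -0.1250, -0.2400) → world pose (0.1221, -0.1716, -0.0267)
step 4: ξ=(vx,vy,ωz)=(-0.1500, 0.0500, 0.0667), dt=1.2 → body Δ=(-0.1822, 0.0527, 0.0800) → world pose (-0.0586, -0.1140, 0.0533)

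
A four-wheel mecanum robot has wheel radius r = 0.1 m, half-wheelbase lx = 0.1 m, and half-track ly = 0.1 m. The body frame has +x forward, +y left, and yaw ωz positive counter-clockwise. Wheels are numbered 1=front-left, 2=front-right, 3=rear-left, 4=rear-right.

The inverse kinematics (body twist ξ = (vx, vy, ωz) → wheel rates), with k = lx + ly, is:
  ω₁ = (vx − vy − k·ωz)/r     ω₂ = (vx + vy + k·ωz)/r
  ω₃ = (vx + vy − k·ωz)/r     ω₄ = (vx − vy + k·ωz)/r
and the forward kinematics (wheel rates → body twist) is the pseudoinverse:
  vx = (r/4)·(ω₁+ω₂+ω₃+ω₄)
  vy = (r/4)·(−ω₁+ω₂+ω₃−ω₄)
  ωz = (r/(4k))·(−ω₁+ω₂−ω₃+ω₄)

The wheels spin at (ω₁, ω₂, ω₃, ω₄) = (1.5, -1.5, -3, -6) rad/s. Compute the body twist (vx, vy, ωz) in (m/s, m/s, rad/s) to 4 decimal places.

k = lx + ly = 0.1 + 0.1 = 0.2000
ω₁+ω₂+ω₃+ω₄ = -9.0000  →  vx = (0.1/4)·-9.0000 = -0.2250
−ω₁+ω₂+ω₃−ω₄ = 0.0000  →  vy = (0.1/4)·0.0000 = 0.0000
−ω₁+ω₂−ω₃+ω₄ = -6.0000  →  ωz = (0.1/0.8000)·-6.0000 = -0.7500

(-0.2250, 0.0000, -0.7500)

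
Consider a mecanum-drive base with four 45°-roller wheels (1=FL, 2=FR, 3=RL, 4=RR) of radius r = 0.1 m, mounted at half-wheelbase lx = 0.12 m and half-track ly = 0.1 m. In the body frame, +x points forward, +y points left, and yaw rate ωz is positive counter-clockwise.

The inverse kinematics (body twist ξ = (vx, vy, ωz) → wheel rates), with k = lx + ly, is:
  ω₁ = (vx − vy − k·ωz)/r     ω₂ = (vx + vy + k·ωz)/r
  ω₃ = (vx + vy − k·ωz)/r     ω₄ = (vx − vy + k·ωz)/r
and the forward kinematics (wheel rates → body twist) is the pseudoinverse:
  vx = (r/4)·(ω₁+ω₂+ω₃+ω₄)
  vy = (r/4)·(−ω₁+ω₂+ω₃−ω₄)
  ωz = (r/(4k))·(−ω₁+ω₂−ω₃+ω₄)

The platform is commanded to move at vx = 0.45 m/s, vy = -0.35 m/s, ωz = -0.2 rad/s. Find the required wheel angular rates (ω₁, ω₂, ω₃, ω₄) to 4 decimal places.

k = lx + ly = 0.12 + 0.1 = 0.2200;  k·ωz = 0.2200·-0.2 = -0.0440
ω₁ (FL) = (vx − vy − k·ωz)/r = 0.8440/0.1 = 8.4400
ω₂ (FR) = (vx + vy + k·ωz)/r = 0.0560/0.1 = 0.5600
ω₃ (RL) = (vx + vy − k·ωz)/r = 0.1440/0.1 = 1.4400
ω₄ (RR) = (vx − vy + k·ωz)/r = 0.7560/0.1 = 7.5600

(8.4400, 0.5600, 1.4400, 7.5600)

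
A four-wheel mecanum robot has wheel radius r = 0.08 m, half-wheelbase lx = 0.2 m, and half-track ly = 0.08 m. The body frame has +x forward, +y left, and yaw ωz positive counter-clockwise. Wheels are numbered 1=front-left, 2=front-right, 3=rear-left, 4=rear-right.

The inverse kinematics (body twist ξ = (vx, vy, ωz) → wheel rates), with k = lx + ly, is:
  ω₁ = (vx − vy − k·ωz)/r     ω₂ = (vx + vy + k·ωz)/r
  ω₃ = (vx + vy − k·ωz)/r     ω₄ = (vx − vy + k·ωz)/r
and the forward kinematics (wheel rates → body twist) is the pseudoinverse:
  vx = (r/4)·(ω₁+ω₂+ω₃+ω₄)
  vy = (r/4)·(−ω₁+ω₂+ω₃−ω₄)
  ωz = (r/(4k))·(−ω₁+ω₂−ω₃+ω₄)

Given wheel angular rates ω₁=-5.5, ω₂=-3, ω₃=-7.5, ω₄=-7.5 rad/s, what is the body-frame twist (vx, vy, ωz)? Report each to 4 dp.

k = lx + ly = 0.2 + 0.08 = 0.2800
ω₁+ω₂+ω₃+ω₄ = -23.5000  →  vx = (0.08/4)·-23.5000 = -0.4700
−ω₁+ω₂+ω₃−ω₄ = 2.5000  →  vy = (0.08/4)·2.5000 = 0.0500
−ω₁+ω₂−ω₃+ω₄ = 2.5000  →  ωz = (0.08/1.1200)·2.5000 = 0.1786

(-0.4700, 0.0500, 0.1786)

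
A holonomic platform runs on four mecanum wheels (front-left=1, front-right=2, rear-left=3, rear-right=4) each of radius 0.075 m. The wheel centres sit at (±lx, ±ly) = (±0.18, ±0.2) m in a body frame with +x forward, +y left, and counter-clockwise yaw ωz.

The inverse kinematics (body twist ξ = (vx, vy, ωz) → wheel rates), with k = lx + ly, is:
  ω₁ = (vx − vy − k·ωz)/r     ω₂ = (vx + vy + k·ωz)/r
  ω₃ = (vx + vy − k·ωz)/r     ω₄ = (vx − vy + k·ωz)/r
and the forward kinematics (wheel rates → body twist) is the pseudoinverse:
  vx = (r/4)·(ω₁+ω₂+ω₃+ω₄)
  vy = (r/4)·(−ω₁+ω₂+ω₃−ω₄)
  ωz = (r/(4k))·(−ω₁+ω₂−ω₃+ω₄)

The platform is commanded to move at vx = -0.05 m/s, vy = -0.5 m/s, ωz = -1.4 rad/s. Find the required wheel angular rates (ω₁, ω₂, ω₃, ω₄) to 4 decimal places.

k = lx + ly = 0.18 + 0.2 = 0.3800;  k·ωz = 0.3800·-1.4 = -0.5320
ω₁ (FL) = (vx − vy − k·ωz)/r = 0.9820/0.075 = 13.0933
ω₂ (FR) = (vx + vy + k·ωz)/r = -1.0820/0.075 = -14.4267
ω₃ (RL) = (vx + vy − k·ωz)/r = -0.0180/0.075 = -0.2400
ω₄ (RR) = (vx − vy + k·ωz)/r = -0.0820/0.075 = -1.0933

(13.0933, -14.4267, -0.2400, -1.0933)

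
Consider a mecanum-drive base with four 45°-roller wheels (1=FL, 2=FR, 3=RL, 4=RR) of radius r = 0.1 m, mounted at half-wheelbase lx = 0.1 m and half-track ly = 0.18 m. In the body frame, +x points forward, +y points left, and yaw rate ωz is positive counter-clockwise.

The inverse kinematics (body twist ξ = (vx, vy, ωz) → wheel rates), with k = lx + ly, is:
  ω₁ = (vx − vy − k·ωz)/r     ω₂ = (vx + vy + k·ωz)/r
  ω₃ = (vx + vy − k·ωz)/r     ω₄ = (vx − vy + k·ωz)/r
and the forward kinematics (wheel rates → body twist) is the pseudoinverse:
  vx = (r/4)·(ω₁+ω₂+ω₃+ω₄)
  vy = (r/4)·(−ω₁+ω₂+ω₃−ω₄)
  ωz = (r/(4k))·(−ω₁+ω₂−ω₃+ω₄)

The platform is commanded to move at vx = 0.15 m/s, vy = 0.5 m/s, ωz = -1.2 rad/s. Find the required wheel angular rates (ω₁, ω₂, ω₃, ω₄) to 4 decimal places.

k = lx + ly = 0.1 + 0.18 = 0.2800;  k·ωz = 0.2800·-1.2 = -0.3360
ω₁ (FL) = (vx − vy − k·ωz)/r = -0.0140/0.1 = -0.1400
ω₂ (FR) = (vx + vy + k·ωz)/r = 0.3140/0.1 = 3.1400
ω₃ (RL) = (vx + vy − k·ωz)/r = 0.9860/0.1 = 9.8600
ω₄ (RR) = (vx − vy + k·ωz)/r = -0.6860/0.1 = -6.8600

(-0.1400, 3.1400, 9.8600, -6.8600)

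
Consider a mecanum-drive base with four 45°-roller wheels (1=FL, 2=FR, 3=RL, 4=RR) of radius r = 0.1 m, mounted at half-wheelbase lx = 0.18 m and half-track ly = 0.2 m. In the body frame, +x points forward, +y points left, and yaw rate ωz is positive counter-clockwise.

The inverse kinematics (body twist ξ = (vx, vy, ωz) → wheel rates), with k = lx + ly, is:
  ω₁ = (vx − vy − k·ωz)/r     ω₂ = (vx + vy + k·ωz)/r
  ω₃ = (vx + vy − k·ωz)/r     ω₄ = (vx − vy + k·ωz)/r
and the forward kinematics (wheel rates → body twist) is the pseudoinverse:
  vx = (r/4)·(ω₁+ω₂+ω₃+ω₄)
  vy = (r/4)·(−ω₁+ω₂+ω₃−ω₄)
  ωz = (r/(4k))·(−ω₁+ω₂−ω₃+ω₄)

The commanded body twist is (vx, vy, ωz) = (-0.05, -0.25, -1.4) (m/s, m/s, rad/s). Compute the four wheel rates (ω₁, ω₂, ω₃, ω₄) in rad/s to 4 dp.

(7.3200, -8.3200, 2.3200, -3.3200)

k = lx + ly = 0.18 + 0.2 = 0.3800;  k·ωz = 0.3800·-1.4 = -0.5320
ω₁ (FL) = (vx − vy − k·ωz)/r = 0.7320/0.1 = 7.3200
ω₂ (FR) = (vx + vy + k·ωz)/r = -0.8320/0.1 = -8.3200
ω₃ (RL) = (vx + vy − k·ωz)/r = 0.2320/0.1 = 2.3200
ω₄ (RR) = (vx − vy + k·ωz)/r = -0.3320/0.1 = -3.3200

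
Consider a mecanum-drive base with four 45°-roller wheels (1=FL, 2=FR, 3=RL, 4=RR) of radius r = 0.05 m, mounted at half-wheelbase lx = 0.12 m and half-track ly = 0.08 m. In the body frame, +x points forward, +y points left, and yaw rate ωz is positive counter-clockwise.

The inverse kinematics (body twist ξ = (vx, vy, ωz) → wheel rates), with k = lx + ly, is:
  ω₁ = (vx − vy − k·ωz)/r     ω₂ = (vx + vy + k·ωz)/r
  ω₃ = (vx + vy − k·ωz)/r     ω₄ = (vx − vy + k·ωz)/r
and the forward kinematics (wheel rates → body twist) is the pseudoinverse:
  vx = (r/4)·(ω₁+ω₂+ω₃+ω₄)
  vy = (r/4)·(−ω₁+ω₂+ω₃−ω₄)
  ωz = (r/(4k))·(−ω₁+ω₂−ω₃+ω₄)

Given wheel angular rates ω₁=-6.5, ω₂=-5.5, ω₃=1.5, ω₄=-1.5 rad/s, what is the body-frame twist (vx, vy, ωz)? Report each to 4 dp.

(-0.1500, 0.0500, -0.1250)

k = lx + ly = 0.12 + 0.08 = 0.2000
ω₁+ω₂+ω₃+ω₄ = -12.0000  →  vx = (0.05/4)·-12.0000 = -0.1500
−ω₁+ω₂+ω₃−ω₄ = 4.0000  →  vy = (0.05/4)·4.0000 = 0.0500
−ω₁+ω₂−ω₃+ω₄ = -2.0000  →  ωz = (0.05/0.8000)·-2.0000 = -0.1250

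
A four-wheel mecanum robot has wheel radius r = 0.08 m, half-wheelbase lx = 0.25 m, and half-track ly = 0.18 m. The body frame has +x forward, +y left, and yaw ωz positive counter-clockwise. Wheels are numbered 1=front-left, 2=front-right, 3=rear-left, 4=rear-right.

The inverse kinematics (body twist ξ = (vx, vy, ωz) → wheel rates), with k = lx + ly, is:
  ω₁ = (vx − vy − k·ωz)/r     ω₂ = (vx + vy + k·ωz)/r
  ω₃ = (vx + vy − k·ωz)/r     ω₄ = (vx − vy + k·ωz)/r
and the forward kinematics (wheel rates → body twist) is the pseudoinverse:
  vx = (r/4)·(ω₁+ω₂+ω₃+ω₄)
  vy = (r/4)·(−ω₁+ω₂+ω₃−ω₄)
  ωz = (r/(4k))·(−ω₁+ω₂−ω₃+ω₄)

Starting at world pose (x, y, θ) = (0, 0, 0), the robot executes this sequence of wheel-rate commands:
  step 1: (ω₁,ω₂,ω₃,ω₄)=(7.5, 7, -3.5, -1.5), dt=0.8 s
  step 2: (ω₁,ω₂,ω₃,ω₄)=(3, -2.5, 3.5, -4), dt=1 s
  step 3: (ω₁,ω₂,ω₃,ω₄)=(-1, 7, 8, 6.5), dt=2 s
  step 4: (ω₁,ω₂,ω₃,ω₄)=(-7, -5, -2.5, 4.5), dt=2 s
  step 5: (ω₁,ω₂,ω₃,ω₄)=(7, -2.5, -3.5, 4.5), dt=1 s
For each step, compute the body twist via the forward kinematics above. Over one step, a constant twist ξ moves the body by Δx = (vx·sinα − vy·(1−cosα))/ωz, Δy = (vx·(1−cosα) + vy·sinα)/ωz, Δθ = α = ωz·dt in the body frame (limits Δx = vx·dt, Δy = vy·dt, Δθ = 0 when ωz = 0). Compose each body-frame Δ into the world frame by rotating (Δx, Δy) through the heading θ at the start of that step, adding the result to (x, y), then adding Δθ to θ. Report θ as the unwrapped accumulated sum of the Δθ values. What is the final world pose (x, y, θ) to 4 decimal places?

(1.1170, -0.3275, 0.8233)

step 1: ξ=(vx,vy,ωz)=(0.1900, -0.0500, 0.0698), dt=0.8 → body Δ=(0.1530, -0.0357, 0.0558) → world pose (0.1530, -0.0357, 0.0558)
step 2: ξ=(vx,vy,ωz)=(0.0000, 0.0400, -0.6047), dt=1.0 → body Δ=(0.0117, 0.0376, -0.6047) → world pose (0.1626, 0.0025, -0.5488)
step 3: ξ=(vx,vy,ωz)=(0.4100, 0.1900, 0.3023), dt=2.0 → body Δ=(0.6595, 0.5977, 0.6047) → world pose (1.0371, 0.1683, 0.0558)
step 4: ξ=(vx,vy,ωz)=(-0.2000, -0.1000, 0.4186), dt=2.0 → body Δ=(-0.2759, -0.3353, 0.8372) → world pose (0.7803, -0.1819, 0.8930)
step 5: ξ=(vx,vy,ωz)=(0.1100, -0.3500, -0.0698), dt=1.0 → body Δ=(0.0977, -0.3536, -0.0698) → world pose (1.1170, -0.3275, 0.8233)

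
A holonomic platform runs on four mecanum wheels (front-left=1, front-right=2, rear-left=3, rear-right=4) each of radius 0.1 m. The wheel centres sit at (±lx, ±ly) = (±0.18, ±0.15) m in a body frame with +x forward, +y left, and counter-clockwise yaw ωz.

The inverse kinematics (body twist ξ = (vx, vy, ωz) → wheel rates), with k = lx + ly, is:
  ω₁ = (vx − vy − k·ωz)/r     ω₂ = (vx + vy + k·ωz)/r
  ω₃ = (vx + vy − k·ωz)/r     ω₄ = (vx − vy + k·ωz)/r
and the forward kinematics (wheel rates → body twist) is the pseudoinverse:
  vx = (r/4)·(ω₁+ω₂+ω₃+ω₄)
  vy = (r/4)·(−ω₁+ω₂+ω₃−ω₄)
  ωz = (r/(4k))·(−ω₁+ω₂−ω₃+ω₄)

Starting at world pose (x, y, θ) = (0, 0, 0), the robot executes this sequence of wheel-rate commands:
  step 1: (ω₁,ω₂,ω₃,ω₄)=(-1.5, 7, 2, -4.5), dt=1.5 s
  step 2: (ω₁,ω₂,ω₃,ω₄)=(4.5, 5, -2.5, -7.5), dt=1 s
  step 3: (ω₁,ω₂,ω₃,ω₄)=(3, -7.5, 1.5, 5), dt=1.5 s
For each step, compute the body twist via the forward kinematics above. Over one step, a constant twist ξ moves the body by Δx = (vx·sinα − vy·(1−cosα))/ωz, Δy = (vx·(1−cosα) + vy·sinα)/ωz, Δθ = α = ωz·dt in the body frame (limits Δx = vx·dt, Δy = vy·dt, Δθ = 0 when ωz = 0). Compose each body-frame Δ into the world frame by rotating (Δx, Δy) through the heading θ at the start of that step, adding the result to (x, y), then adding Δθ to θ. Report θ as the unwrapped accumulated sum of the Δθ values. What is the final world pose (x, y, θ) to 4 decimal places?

step 1: ξ=(vx,vy,ωz)=(0.0750, 0.3750, 0.1515), dt=1.5 → body Δ=(0.0479, 0.5704, 0.2273) → world pose (0.0479, 0.5704, 0.2273)
step 2: ξ=(vx,vy,ωz)=(-0.0125, 0.1375, -0.3409), dt=1.0 → body Δ=(0.0110, 0.1370, -0.3409) → world pose (0.0277, 0.7063, -0.1136)
step 3: ξ=(vx,vy,ωz)=(0.0500, -0.3500, -0.5303), dt=1.5 → body Δ=(-0.1307, -0.4996, -0.7955) → world pose (-0.1588, 0.2247, -0.9091)

(-0.1588, 0.2247, -0.9091)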